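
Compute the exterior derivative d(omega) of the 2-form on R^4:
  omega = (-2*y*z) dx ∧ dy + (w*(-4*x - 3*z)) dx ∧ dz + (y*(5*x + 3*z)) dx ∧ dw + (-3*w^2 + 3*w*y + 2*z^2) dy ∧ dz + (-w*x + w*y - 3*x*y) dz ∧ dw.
d(omega) = (-2*y) dx ∧ dy ∧ dz + (-w - 4*x - 6*y - 3*z) dx ∧ dz ∧ dw + (-5*x - 3*z) dx ∧ dy ∧ dw + (-5*w - 3*x + 3*y) dy ∧ dz ∧ dw

For a 2-form omega = sum_{i<j} g_{ij} dx_i ∧ dx_j, the exterior derivative is
  d(omega) = sum_{i<j} d(g_{ij}) ∧ dx_i ∧ dx_j = sum_{i<j, k} (∂g_{ij}/∂x_k) dx_k ∧ dx_i ∧ dx_j.
Expand each term, using dx_k ∧ dx_i ∧ dx_j = sgn(permutation) dx_{(a)} ∧ dx_{(b)} ∧ dx_{(c)} with (a < b < c) sorted:
  d(-2*y*z) includes (∂/∂z)(-2*y*z) dz = (-2*y) dz, which multiplied by dx ∧ dy gives (-2*y) dx ∧ dy ∧ dz
  d(w*(-4*x - 3*z)) includes (∂/∂w)(w*(-4*x - 3*z)) dw = (-4*x - 3*z) dw, which multiplied by dx ∧ dz gives (-4*x - 3*z) dx ∧ dz ∧ dw
  d(y*(5*x + 3*z)) includes (∂/∂y)(y*(5*x + 3*z)) dy = (5*x + 3*z) dy, which multiplied by dx ∧ dw gives (-5*x - 3*z) dx ∧ dy ∧ dw
  d(y*(5*x + 3*z)) includes (∂/∂z)(y*(5*x + 3*z)) dz = (3*y) dz, which multiplied by dx ∧ dw gives (-3*y) dx ∧ dz ∧ dw
  d(-3*w^2 + 3*w*y + 2*z^2) includes (∂/∂w)(-3*w^2 + 3*w*y + 2*z^2) dw = (-6*w + 3*y) dw, which multiplied by dy ∧ dz gives (-6*w + 3*y) dy ∧ dz ∧ dw
  d(-w*x + w*y - 3*x*y) includes (∂/∂x)(-w*x + w*y - 3*x*y) dx = (-w - 3*y) dx, which multiplied by dz ∧ dw gives (-w - 3*y) dx ∧ dz ∧ dw
  d(-w*x + w*y - 3*x*y) includes (∂/∂y)(-w*x + w*y - 3*x*y) dy = (w - 3*x) dy, which multiplied by dz ∧ dw gives (w - 3*x) dy ∧ dz ∧ dw
Collecting like 3-forms: d(omega) = (-2*y) dx ∧ dy ∧ dz + (-w - 4*x - 6*y - 3*z) dx ∧ dz ∧ dw + (-5*x - 3*z) dx ∧ dy ∧ dw + (-5*w - 3*x + 3*y) dy ∧ dz ∧ dw.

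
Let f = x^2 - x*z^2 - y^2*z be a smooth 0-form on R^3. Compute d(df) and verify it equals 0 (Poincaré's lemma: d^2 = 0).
d(df) = 0

Step 1: df = sum_i (∂f/∂x_i) dx_i = (2*x - z^2) dx + (-2*y*z) dy + (-2*x*z - y^2) dz.
Step 2: Apply d again. Using the 1-form formula, the coefficient of dx ∧ dy in d(df) is ∂^2 f/∂x ∂y - ∂^2 f/∂y ∂x = (0) - (0) = 0 (equality of mixed partials for smooth f).
Similarly for dx ∧ dz and dy ∧ dz — all coefficients vanish. So d(df) = 0.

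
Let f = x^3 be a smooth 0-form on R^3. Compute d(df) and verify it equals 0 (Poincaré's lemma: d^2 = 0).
d(df) = 0

Step 1: df = sum_i (∂f/∂x_i) dx_i = (3*x^2) dx + (0) dy + (0) dz.
Step 2: Apply d again. Using the 1-form formula, the coefficient of dx ∧ dy in d(df) is ∂^2 f/∂x ∂y - ∂^2 f/∂y ∂x = (0) - (0) = 0 (equality of mixed partials for smooth f).
Similarly for dx ∧ dz and dy ∧ dz — all coefficients vanish. So d(df) = 0.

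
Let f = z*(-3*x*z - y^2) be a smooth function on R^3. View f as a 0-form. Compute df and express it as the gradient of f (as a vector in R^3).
df = (-3*z^2) dx + (-2*y*z) dy + (-6*x*z - y^2) dz; grad f = (-3*z^2, -2*y*z, -6*x*z - y^2)

For a 0-form f, d f = (∂f/∂x) dx + (∂f/∂y) dy + (∂f/∂z) dz. The components of the vector representation are exactly the entries of grad f in Cartesian coordinates:
  ∂f/∂x = -3*z^2
  ∂f/∂y = -2*y*z
  ∂f/∂z = -6*x*z - y^2.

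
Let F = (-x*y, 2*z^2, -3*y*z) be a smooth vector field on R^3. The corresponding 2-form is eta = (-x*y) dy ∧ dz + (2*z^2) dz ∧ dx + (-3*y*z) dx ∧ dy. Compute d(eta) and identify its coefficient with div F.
d(eta) = (-4*y) dx ∧ dy ∧ dz; div F = -4*y

For a 2-form in R^3 of the form above, applying d gives a 3-form with coefficient ∂P/∂x + ∂Q/∂y + ∂R/∂z:
  ∂P/∂x = -y
  ∂Q/∂y = 0
  ∂R/∂z = -3*y
Sum = -4*y, which is exactly div F.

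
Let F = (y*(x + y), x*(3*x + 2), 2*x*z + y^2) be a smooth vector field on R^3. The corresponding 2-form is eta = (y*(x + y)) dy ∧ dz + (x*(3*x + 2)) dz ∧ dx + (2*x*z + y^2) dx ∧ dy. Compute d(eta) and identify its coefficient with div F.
d(eta) = (2*x + y) dx ∧ dy ∧ dz; div F = 2*x + y

For a 2-form in R^3 of the form above, applying d gives a 3-form with coefficient ∂P/∂x + ∂Q/∂y + ∂R/∂z:
  ∂P/∂x = y
  ∂Q/∂y = 0
  ∂R/∂z = 2*x
Sum = 2*x + y, which is exactly div F.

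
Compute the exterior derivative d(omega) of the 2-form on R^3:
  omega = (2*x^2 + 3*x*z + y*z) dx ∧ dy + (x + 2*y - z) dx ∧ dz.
d(omega) = (3*x + y - 2) dx ∧ dy ∧ dz

For a 2-form omega = sum_{i<j} g_{ij} dx_i ∧ dx_j, the exterior derivative is
  d(omega) = sum_{i<j} d(g_{ij}) ∧ dx_i ∧ dx_j = sum_{i<j, k} (∂g_{ij}/∂x_k) dx_k ∧ dx_i ∧ dx_j.
Expand each term, using dx_k ∧ dx_i ∧ dx_j = sgn(permutation) dx_{(a)} ∧ dx_{(b)} ∧ dx_{(c)} with (a < b < c) sorted:
  d(2*x^2 + 3*x*z + y*z) includes (∂/∂z)(2*x^2 + 3*x*z + y*z) dz = (3*x + y) dz, which multiplied by dx ∧ dy gives (3*x + y) dx ∧ dy ∧ dz
  d(x + 2*y - z) includes (∂/∂y)(x + 2*y - z) dy = (2) dy, which multiplied by dx ∧ dz gives (-2) dx ∧ dy ∧ dz
Collecting like 3-forms: d(omega) = (3*x + y - 2) dx ∧ dy ∧ dz.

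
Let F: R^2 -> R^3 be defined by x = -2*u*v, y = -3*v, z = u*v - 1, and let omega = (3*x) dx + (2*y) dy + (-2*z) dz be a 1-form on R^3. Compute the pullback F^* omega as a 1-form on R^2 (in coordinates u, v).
F^* omega = (2*v*(5*u*v + 1)) du + (10*u^2*v + 2*u + 18*v) dv

Using F^*(f dg) = (f ∘ F) d(g ∘ F), substitute each coordinate x_i by F_i(u, v) in f_i, and replace dx_i by d F_i = (∂F_i/∂u) du + (∂F_i/∂v) dv.
  For the x component: f_1(F) = -6*u*v; d F_1 = (-2*v) du + (-2*u) dv
  For the y component: f_2(F) = -6*v; d F_2 = (0) du + (-3) dv
  For the z component: f_3(F) = -2*u*v + 2; d F_3 = (v) du + (u) dv
Combining and collecting du, dv coefficients:
  coeff of du: 2*v*(5*u*v + 1)
  coeff of dv: 10*u^2*v + 2*u + 18*v
F^* omega = (2*v*(5*u*v + 1)) du + (10*u^2*v + 2*u + 18*v) dv.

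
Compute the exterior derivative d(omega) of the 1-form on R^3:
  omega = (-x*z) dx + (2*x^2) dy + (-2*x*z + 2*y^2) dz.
d(omega) = (4*x) dx ∧ dy + (x - 2*z) dx ∧ dz + (4*y) dy ∧ dz

For a 1-form omega = sum_i f_i dx_i, the exterior derivative is
  d(omega) = sum_{i < j} (∂f_j/∂x_i - ∂f_i/∂x_j) dx_i ∧ dx_j.
  coefficient of dx ∧ dy: ∂f_2/∂x - ∂f_1/∂y = ∂(2*x^2)/∂x - ∂(-x*z)/∂y = 4*x
  coefficient of dx ∧ dz: ∂f_3/∂x - ∂f_1/∂z = ∂(-2*x*z + 2*y^2)/∂x - ∂(-x*z)/∂z = x - 2*z
  coefficient of dy ∧ dz: ∂f_3/∂y - ∂f_2/∂z = ∂(-2*x*z + 2*y^2)/∂y - ∂(2*x^2)/∂z = 4*y
Assembling: d(omega) = (4*x) dx ∧ dy + (x - 2*z) dx ∧ dz + (4*y) dy ∧ dz.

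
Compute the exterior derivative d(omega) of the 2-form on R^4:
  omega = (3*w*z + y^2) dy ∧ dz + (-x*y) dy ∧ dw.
d(omega) = (3*z) dy ∧ dz ∧ dw + (-y) dx ∧ dy ∧ dw

For a 2-form omega = sum_{i<j} g_{ij} dx_i ∧ dx_j, the exterior derivative is
  d(omega) = sum_{i<j} d(g_{ij}) ∧ dx_i ∧ dx_j = sum_{i<j, k} (∂g_{ij}/∂x_k) dx_k ∧ dx_i ∧ dx_j.
Expand each term, using dx_k ∧ dx_i ∧ dx_j = sgn(permutation) dx_{(a)} ∧ dx_{(b)} ∧ dx_{(c)} with (a < b < c) sorted:
  d(3*w*z + y^2) includes (∂/∂w)(3*w*z + y^2) dw = (3*z) dw, which multiplied by dy ∧ dz gives (3*z) dy ∧ dz ∧ dw
  d(-x*y) includes (∂/∂x)(-x*y) dx = (-y) dx, which multiplied by dy ∧ dw gives (-y) dx ∧ dy ∧ dw
Collecting like 3-forms: d(omega) = (3*z) dy ∧ dz ∧ dw + (-y) dx ∧ dy ∧ dw.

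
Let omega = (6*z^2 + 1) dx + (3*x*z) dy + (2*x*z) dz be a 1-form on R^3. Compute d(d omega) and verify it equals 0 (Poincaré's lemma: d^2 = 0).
d(d omega) = 0

Step 1: d omega = sum_{i<j} (∂f_j/∂x_i - ∂f_i/∂x_j) dx_i ∧ dx_j:
  coeff of dx ∧ dy: 3*z
  coeff of dx ∧ dz: -10*z
  coeff of dy ∧ dz: -3*x
Step 2: Apply d again to each 2-form coefficient. The only possible 3-form in R^3 is dx ∧ dy ∧ dz, with coefficient
  ∂(coeff of dy∧dz)/∂x - ∂(coeff of dx∧dz)/∂y + ∂(coeff of dx∧dy)/∂z
  = ∂/∂x (-3*x) - ∂/∂y (-10*z) + ∂/∂z (3*z).
Each of these terms simplifies to sums of mixed partials that cancel in pairs. The result is 0 (by equality of mixed partials for smooth functions — Schwarz / Clairaut).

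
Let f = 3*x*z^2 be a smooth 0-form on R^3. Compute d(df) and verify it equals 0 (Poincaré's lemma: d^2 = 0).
d(df) = 0

Step 1: df = sum_i (∂f/∂x_i) dx_i = (3*z^2) dx + (0) dy + (6*x*z) dz.
Step 2: Apply d again. Using the 1-form formula, the coefficient of dx ∧ dy in d(df) is ∂^2 f/∂x ∂y - ∂^2 f/∂y ∂x = (0) - (0) = 0 (equality of mixed partials for smooth f).
Similarly for dx ∧ dz and dy ∧ dz — all coefficients vanish. So d(df) = 0.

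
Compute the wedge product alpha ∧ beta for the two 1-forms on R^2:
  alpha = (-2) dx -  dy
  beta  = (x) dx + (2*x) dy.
alpha ∧ beta = (-3*x) dx ∧ dy

Distribute the wedge, using dx_i ∧ dx_j = -dx_j ∧ dx_i and dx_i ∧ dx_i = 0. For each pair (i, j) with i < j, the coefficient of dx_i ∧ dx_j in alpha ∧ beta is (alpha_i * beta_j - alpha_j * beta_i). Collecting: alpha ∧ beta = (-3*x) dx ∧ dy.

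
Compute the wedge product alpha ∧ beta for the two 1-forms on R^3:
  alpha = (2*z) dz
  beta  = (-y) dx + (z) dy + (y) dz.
alpha ∧ beta = (2*y*z) dx ∧ dz + (-2*z^2) dy ∧ dz

Distribute the wedge, using dx_i ∧ dx_j = -dx_j ∧ dx_i and dx_i ∧ dx_i = 0. For each pair (i, j) with i < j, the coefficient of dx_i ∧ dx_j in alpha ∧ beta is (alpha_i * beta_j - alpha_j * beta_i). Collecting: alpha ∧ beta = (2*y*z) dx ∧ dz + (-2*z^2) dy ∧ dz.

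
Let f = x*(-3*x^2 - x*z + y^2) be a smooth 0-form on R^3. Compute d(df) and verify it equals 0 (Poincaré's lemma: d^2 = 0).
d(df) = 0

Step 1: df = sum_i (∂f/∂x_i) dx_i = (-9*x^2 - 2*x*z + y^2) dx + (2*x*y) dy + (-x^2) dz.
Step 2: Apply d again. Using the 1-form formula, the coefficient of dx ∧ dy in d(df) is ∂^2 f/∂x ∂y - ∂^2 f/∂y ∂x = (2*y) - (2*y) = 0 (equality of mixed partials for smooth f).
Similarly for dx ∧ dz and dy ∧ dz — all coefficients vanish. So d(df) = 0.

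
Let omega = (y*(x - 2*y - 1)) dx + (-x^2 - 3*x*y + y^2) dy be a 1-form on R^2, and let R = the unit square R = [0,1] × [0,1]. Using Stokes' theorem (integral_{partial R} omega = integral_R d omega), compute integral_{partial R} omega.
integral_(partial R) omega = 0

Stokes: integral_partial_R omega = integral_R d omega with d omega = (∂Q/∂x - ∂P/∂y) dx ∧ dy.
  ∂Q/∂x = -2*x - 3*y
  ∂P/∂y = x - 4*y - 1
  integrand = ∂Q/∂x - ∂P/∂y = -3*x + y + 1.
Integrating over R: integral_0^1 integral_0^1 (-3*x + y + 1) dx dy = 0.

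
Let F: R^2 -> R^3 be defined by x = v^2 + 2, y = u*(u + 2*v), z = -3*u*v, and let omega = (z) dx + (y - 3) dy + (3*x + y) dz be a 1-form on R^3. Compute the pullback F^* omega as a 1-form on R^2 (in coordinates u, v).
F^* omega = (2*u^3 + 3*u^2*v - 2*u*v^2 - 6*u - 9*v^3 - 24*v) du + (u*(-u^2 - 2*u*v - 15*v^2 - 24)) dv

Using F^*(f dg) = (f ∘ F) d(g ∘ F), substitute each coordinate x_i by F_i(u, v) in f_i, and replace dx_i by d F_i = (∂F_i/∂u) du + (∂F_i/∂v) dv.
  For the x component: f_1(F) = -3*u*v; d F_1 = (0) du + (2*v) dv
  For the y component: f_2(F) = u^2 + 2*u*v - 3; d F_2 = (2*u + 2*v) du + (2*u) dv
  For the z component: f_3(F) = u^2 + 2*u*v + 3*v^2 + 6; d F_3 = (-3*v) du + (-3*u) dv
Combining and collecting du, dv coefficients:
  coeff of du: 2*u^3 + 3*u^2*v - 2*u*v^2 - 6*u - 9*v^3 - 24*v
  coeff of dv: u*(-u^2 - 2*u*v - 15*v^2 - 24)
F^* omega = (2*u^3 + 3*u^2*v - 2*u*v^2 - 6*u - 9*v^3 - 24*v) du + (u*(-u^2 - 2*u*v - 15*v^2 - 24)) dv.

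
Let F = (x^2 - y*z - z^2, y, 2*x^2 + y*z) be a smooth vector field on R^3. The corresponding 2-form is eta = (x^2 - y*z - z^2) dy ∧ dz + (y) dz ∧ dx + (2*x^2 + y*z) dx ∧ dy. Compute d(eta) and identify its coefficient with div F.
d(eta) = (2*x + y + 1) dx ∧ dy ∧ dz; div F = 2*x + y + 1

For a 2-form in R^3 of the form above, applying d gives a 3-form with coefficient ∂P/∂x + ∂Q/∂y + ∂R/∂z:
  ∂P/∂x = 2*x
  ∂Q/∂y = 1
  ∂R/∂z = y
Sum = 2*x + y + 1, which is exactly div F.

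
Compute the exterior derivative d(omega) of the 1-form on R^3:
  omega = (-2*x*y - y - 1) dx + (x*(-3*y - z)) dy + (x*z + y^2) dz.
d(omega) = (2*x - 3*y - z + 1) dx ∧ dy + (z) dx ∧ dz + (x + 2*y) dy ∧ dz

For a 1-form omega = sum_i f_i dx_i, the exterior derivative is
  d(omega) = sum_{i < j} (∂f_j/∂x_i - ∂f_i/∂x_j) dx_i ∧ dx_j.
  coefficient of dx ∧ dy: ∂f_2/∂x - ∂f_1/∂y = ∂(x*(-3*y - z))/∂x - ∂(-2*x*y - y - 1)/∂y = 2*x - 3*y - z + 1
  coefficient of dx ∧ dz: ∂f_3/∂x - ∂f_1/∂z = ∂(x*z + y^2)/∂x - ∂(-2*x*y - y - 1)/∂z = z
  coefficient of dy ∧ dz: ∂f_3/∂y - ∂f_2/∂z = ∂(x*z + y^2)/∂y - ∂(x*(-3*y - z))/∂z = x + 2*y
Assembling: d(omega) = (2*x - 3*y - z + 1) dx ∧ dy + (z) dx ∧ dz + (x + 2*y) dy ∧ dz.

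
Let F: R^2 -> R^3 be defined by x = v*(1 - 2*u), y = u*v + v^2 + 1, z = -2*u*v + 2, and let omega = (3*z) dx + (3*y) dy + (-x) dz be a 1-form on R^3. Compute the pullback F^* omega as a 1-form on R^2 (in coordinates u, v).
F^* omega = (v*(11*u*v + 3*v^2 + 2*v - 9)) du + (11*u^2*v + 9*u*v^2 - 4*u*v - 9*u + 6*v^3 + 6*v + 6) dv

Using F^*(f dg) = (f ∘ F) d(g ∘ F), substitute each coordinate x_i by F_i(u, v) in f_i, and replace dx_i by d F_i = (∂F_i/∂u) du + (∂F_i/∂v) dv.
  For the x component: f_1(F) = -6*u*v + 6; d F_1 = (-2*v) du + (1 - 2*u) dv
  For the y component: f_2(F) = 3*u*v + 3*v^2 + 3; d F_2 = (v) du + (u + 2*v) dv
  For the z component: f_3(F) = v*(2*u - 1); d F_3 = (-2*v) du + (-2*u) dv
Combining and collecting du, dv coefficients:
  coeff of du: v*(11*u*v + 3*v^2 + 2*v - 9)
  coeff of dv: 11*u^2*v + 9*u*v^2 - 4*u*v - 9*u + 6*v^3 + 6*v + 6
F^* omega = (v*(11*u*v + 3*v^2 + 2*v - 9)) du + (11*u^2*v + 9*u*v^2 - 4*u*v - 9*u + 6*v^3 + 6*v + 6) dv.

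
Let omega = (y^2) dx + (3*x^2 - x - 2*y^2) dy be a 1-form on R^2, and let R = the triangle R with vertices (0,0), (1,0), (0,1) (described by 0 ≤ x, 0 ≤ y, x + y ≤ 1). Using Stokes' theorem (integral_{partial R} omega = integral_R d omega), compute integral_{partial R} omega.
integral_(partial R) omega = 1/6

Stokes: integral_partial_R omega = integral_R d omega with d omega = (∂Q/∂x - ∂P/∂y) dx ∧ dy.
  ∂Q/∂x = 6*x - 1
  ∂P/∂y = 2*y
  integrand = ∂Q/∂x - ∂P/∂y = 6*x - 2*y - 1.
Integrating over R: integral_0^1 integral_0^{1-x} (6*x - 2*y - 1) dy dx = 1/6.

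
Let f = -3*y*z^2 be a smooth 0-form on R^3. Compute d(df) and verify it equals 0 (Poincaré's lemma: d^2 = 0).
d(df) = 0

Step 1: df = sum_i (∂f/∂x_i) dx_i = (0) dx + (-3*z^2) dy + (-6*y*z) dz.
Step 2: Apply d again. Using the 1-form formula, the coefficient of dx ∧ dy in d(df) is ∂^2 f/∂x ∂y - ∂^2 f/∂y ∂x = (0) - (0) = 0 (equality of mixed partials for smooth f).
Similarly for dx ∧ dz and dy ∧ dz — all coefficients vanish. So d(df) = 0.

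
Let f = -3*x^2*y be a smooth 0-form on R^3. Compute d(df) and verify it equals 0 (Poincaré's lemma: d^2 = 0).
d(df) = 0

Step 1: df = sum_i (∂f/∂x_i) dx_i = (-6*x*y) dx + (-3*x^2) dy + (0) dz.
Step 2: Apply d again. Using the 1-form formula, the coefficient of dx ∧ dy in d(df) is ∂^2 f/∂x ∂y - ∂^2 f/∂y ∂x = (-6*x) - (-6*x) = 0 (equality of mixed partials for smooth f).
Similarly for dx ∧ dz and dy ∧ dz — all coefficients vanish. So d(df) = 0.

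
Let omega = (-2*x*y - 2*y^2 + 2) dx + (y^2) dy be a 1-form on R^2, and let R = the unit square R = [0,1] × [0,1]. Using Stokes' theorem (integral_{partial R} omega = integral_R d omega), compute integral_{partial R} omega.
integral_(partial R) omega = 3

Stokes: integral_partial_R omega = integral_R d omega with d omega = (∂Q/∂x - ∂P/∂y) dx ∧ dy.
  ∂Q/∂x = 0
  ∂P/∂y = -2*x - 4*y
  integrand = ∂Q/∂x - ∂P/∂y = 2*x + 4*y.
Integrating over R: integral_0^1 integral_0^1 (2*x + 4*y) dx dy = 3.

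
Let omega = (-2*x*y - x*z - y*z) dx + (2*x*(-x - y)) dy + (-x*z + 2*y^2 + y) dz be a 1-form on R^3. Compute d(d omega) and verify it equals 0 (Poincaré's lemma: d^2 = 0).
d(d omega) = 0

Step 1: d omega = sum_{i<j} (∂f_j/∂x_i - ∂f_i/∂x_j) dx_i ∧ dx_j:
  coeff of dx ∧ dy: -2*x - 2*y + z
  coeff of dx ∧ dz: x + y - z
  coeff of dy ∧ dz: 4*y + 1
Step 2: Apply d again to each 2-form coefficient. The only possible 3-form in R^3 is dx ∧ dy ∧ dz, with coefficient
  ∂(coeff of dy∧dz)/∂x - ∂(coeff of dx∧dz)/∂y + ∂(coeff of dx∧dy)/∂z
  = ∂/∂x (4*y + 1) - ∂/∂y (x + y - z) + ∂/∂z (-2*x - 2*y + z).
Each of these terms simplifies to sums of mixed partials that cancel in pairs. The result is 0 (by equality of mixed partials for smooth functions — Schwarz / Clairaut).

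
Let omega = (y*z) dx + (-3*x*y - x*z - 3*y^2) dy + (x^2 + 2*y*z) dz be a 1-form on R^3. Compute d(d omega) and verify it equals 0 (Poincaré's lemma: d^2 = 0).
d(d omega) = 0

Step 1: d omega = sum_{i<j} (∂f_j/∂x_i - ∂f_i/∂x_j) dx_i ∧ dx_j:
  coeff of dx ∧ dy: -3*y - 2*z
  coeff of dx ∧ dz: 2*x - y
  coeff of dy ∧ dz: x + 2*z
Step 2: Apply d again to each 2-form coefficient. The only possible 3-form in R^3 is dx ∧ dy ∧ dz, with coefficient
  ∂(coeff of dy∧dz)/∂x - ∂(coeff of dx∧dz)/∂y + ∂(coeff of dx∧dy)/∂z
  = ∂/∂x (x + 2*z) - ∂/∂y (2*x - y) + ∂/∂z (-3*y - 2*z).
Each of these terms simplifies to sums of mixed partials that cancel in pairs. The result is 0 (by equality of mixed partials for smooth functions — Schwarz / Clairaut).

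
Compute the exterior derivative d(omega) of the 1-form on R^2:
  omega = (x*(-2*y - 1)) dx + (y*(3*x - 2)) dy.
d(omega) = (2*x + 3*y) dx ∧ dy

For a 1-form omega = sum_i f_i dx_i, the exterior derivative is
  d(omega) = sum_{i < j} (∂f_j/∂x_i - ∂f_i/∂x_j) dx_i ∧ dx_j.
  coefficient of dx ∧ dy: ∂f_2/∂x - ∂f_1/∂y = ∂(y*(3*x - 2))/∂x - ∂(x*(-2*y - 1))/∂y = 2*x + 3*y
Assembling: d(omega) = (2*x + 3*y) dx ∧ dy.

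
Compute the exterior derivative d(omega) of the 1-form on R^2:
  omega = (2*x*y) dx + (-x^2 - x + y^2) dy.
d(omega) = (-4*x - 1) dx ∧ dy

For a 1-form omega = sum_i f_i dx_i, the exterior derivative is
  d(omega) = sum_{i < j} (∂f_j/∂x_i - ∂f_i/∂x_j) dx_i ∧ dx_j.
  coefficient of dx ∧ dy: ∂f_2/∂x - ∂f_1/∂y = ∂(-x^2 - x + y^2)/∂x - ∂(2*x*y)/∂y = -4*x - 1
Assembling: d(omega) = (-4*x - 1) dx ∧ dy.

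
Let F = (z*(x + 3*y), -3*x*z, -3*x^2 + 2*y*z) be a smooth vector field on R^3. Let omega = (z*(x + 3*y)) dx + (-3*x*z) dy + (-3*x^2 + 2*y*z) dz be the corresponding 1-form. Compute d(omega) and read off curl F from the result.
d(omega) = (3*x + 2*z) dy ∧ dz + (7*x + 3*y) dz ∧ dx + (-6*z) dx ∧ dy; curl F = (3*x + 2*z, 7*x + 3*y, -6*z)

d omega = sum_{i<j} (∂f_j/∂x_i - ∂f_i/∂x_j) dx_i ∧ dx_j. Under the identification (dy ∧ dz, dz ∧ dx, dx ∧ dy) ↔ (e_x, e_y, e_z), the coefficients are exactly the components of curl F. Compute:
  ∂R/∂y - ∂Q/∂z = (2*z) - (-3*x) = 3*x + 2*z
  ∂P/∂z - ∂R/∂x = (x + 3*y) - (-6*x) = 7*x + 3*y
  ∂Q/∂x - ∂P/∂y = (-3*z) - (3*z) = -6*z.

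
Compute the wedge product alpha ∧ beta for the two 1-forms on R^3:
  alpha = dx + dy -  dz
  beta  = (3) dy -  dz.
alpha ∧ beta = (3) dx ∧ dy + (-1) dx ∧ dz + (2) dy ∧ dz

Distribute the wedge, using dx_i ∧ dx_j = -dx_j ∧ dx_i and dx_i ∧ dx_i = 0. For each pair (i, j) with i < j, the coefficient of dx_i ∧ dx_j in alpha ∧ beta is (alpha_i * beta_j - alpha_j * beta_i). Collecting: alpha ∧ beta = (3) dx ∧ dy + (-1) dx ∧ dz + (2) dy ∧ dz.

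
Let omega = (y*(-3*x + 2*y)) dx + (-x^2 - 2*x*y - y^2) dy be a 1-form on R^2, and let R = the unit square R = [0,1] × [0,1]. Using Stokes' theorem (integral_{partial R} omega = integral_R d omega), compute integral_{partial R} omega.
integral_(partial R) omega = -5/2

Stokes: integral_partial_R omega = integral_R d omega with d omega = (∂Q/∂x - ∂P/∂y) dx ∧ dy.
  ∂Q/∂x = -2*x - 2*y
  ∂P/∂y = -3*x + 4*y
  integrand = ∂Q/∂x - ∂P/∂y = x - 6*y.
Integrating over R: integral_0^1 integral_0^1 (x - 6*y) dx dy = -5/2.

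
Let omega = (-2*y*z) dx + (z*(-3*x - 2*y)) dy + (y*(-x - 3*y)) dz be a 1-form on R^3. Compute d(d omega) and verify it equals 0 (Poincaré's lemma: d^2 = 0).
d(d omega) = 0

Step 1: d omega = sum_{i<j} (∂f_j/∂x_i - ∂f_i/∂x_j) dx_i ∧ dx_j:
  coeff of dx ∧ dy: -z
  coeff of dx ∧ dz: y
  coeff of dy ∧ dz: 2*x - 4*y
Step 2: Apply d again to each 2-form coefficient. The only possible 3-form in R^3 is dx ∧ dy ∧ dz, with coefficient
  ∂(coeff of dy∧dz)/∂x - ∂(coeff of dx∧dz)/∂y + ∂(coeff of dx∧dy)/∂z
  = ∂/∂x (2*x - 4*y) - ∂/∂y (y) + ∂/∂z (-z).
Each of these terms simplifies to sums of mixed partials that cancel in pairs. The result is 0 (by equality of mixed partials for smooth functions — Schwarz / Clairaut).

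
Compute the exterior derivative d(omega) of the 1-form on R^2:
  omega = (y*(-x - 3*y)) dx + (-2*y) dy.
d(omega) = (x + 6*y) dx ∧ dy

For a 1-form omega = sum_i f_i dx_i, the exterior derivative is
  d(omega) = sum_{i < j} (∂f_j/∂x_i - ∂f_i/∂x_j) dx_i ∧ dx_j.
  coefficient of dx ∧ dy: ∂f_2/∂x - ∂f_1/∂y = ∂(-2*y)/∂x - ∂(y*(-x - 3*y))/∂y = x + 6*y
Assembling: d(omega) = (x + 6*y) dx ∧ dy.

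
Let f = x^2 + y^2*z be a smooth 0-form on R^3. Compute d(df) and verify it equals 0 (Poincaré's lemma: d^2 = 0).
d(df) = 0

Step 1: df = sum_i (∂f/∂x_i) dx_i = (2*x) dx + (2*y*z) dy + (y^2) dz.
Step 2: Apply d again. Using the 1-form formula, the coefficient of dx ∧ dy in d(df) is ∂^2 f/∂x ∂y - ∂^2 f/∂y ∂x = (0) - (0) = 0 (equality of mixed partials for smooth f).
Similarly for dx ∧ dz and dy ∧ dz — all coefficients vanish. So d(df) = 0.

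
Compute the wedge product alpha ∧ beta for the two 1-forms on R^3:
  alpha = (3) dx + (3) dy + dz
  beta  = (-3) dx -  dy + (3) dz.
alpha ∧ beta = (6) dx ∧ dy + (12) dx ∧ dz + (10) dy ∧ dz

Distribute the wedge, using dx_i ∧ dx_j = -dx_j ∧ dx_i and dx_i ∧ dx_i = 0. For each pair (i, j) with i < j, the coefficient of dx_i ∧ dx_j in alpha ∧ beta is (alpha_i * beta_j - alpha_j * beta_i). Collecting: alpha ∧ beta = (6) dx ∧ dy + (12) dx ∧ dz + (10) dy ∧ dz.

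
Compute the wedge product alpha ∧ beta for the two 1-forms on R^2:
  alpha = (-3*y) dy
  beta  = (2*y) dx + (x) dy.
alpha ∧ beta = (6*y^2) dx ∧ dy

Distribute the wedge, using dx_i ∧ dx_j = -dx_j ∧ dx_i and dx_i ∧ dx_i = 0. For each pair (i, j) with i < j, the coefficient of dx_i ∧ dx_j in alpha ∧ beta is (alpha_i * beta_j - alpha_j * beta_i). Collecting: alpha ∧ beta = (6*y^2) dx ∧ dy.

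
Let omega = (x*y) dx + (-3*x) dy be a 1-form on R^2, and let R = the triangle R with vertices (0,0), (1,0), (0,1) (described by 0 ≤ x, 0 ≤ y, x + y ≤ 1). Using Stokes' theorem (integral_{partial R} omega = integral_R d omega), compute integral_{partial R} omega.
integral_(partial R) omega = -5/3

Stokes: integral_partial_R omega = integral_R d omega with d omega = (∂Q/∂x - ∂P/∂y) dx ∧ dy.
  ∂Q/∂x = -3
  ∂P/∂y = x
  integrand = ∂Q/∂x - ∂P/∂y = -x - 3.
Integrating over R: integral_0^1 integral_0^{1-x} (-x - 3) dy dx = -5/3.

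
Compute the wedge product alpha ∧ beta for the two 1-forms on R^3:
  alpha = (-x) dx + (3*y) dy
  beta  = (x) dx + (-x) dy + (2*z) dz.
alpha ∧ beta = (x*(x - 3*y)) dx ∧ dy + (-2*x*z) dx ∧ dz + (6*y*z) dy ∧ dz

Distribute the wedge, using dx_i ∧ dx_j = -dx_j ∧ dx_i and dx_i ∧ dx_i = 0. For each pair (i, j) with i < j, the coefficient of dx_i ∧ dx_j in alpha ∧ beta is (alpha_i * beta_j - alpha_j * beta_i). Collecting: alpha ∧ beta = (x*(x - 3*y)) dx ∧ dy + (-2*x*z) dx ∧ dz + (6*y*z) dy ∧ dz.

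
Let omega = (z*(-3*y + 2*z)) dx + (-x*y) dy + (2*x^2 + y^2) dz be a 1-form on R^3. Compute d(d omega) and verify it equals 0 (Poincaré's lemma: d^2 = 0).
d(d omega) = 0

Step 1: d omega = sum_{i<j} (∂f_j/∂x_i - ∂f_i/∂x_j) dx_i ∧ dx_j:
  coeff of dx ∧ dy: -y + 3*z
  coeff of dx ∧ dz: 4*x + 3*y - 4*z
  coeff of dy ∧ dz: 2*y
Step 2: Apply d again to each 2-form coefficient. The only possible 3-form in R^3 is dx ∧ dy ∧ dz, with coefficient
  ∂(coeff of dy∧dz)/∂x - ∂(coeff of dx∧dz)/∂y + ∂(coeff of dx∧dy)/∂z
  = ∂/∂x (2*y) - ∂/∂y (4*x + 3*y - 4*z) + ∂/∂z (-y + 3*z).
Each of these terms simplifies to sums of mixed partials that cancel in pairs. The result is 0 (by equality of mixed partials for smooth functions — Schwarz / Clairaut).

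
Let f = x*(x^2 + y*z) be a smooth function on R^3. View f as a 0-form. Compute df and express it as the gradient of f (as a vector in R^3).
df = (3*x^2 + y*z) dx + (x*z) dy + (x*y) dz; grad f = (3*x^2 + y*z, x*z, x*y)

For a 0-form f, d f = (∂f/∂x) dx + (∂f/∂y) dy + (∂f/∂z) dz. The components of the vector representation are exactly the entries of grad f in Cartesian coordinates:
  ∂f/∂x = 3*x^2 + y*z
  ∂f/∂y = x*z
  ∂f/∂z = x*y.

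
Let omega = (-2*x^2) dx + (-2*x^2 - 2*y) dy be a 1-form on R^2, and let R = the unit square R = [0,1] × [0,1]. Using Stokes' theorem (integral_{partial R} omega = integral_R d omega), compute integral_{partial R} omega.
integral_(partial R) omega = -2

Stokes: integral_partial_R omega = integral_R d omega with d omega = (∂Q/∂x - ∂P/∂y) dx ∧ dy.
  ∂Q/∂x = -4*x
  ∂P/∂y = 0
  integrand = ∂Q/∂x - ∂P/∂y = -4*x.
Integrating over R: integral_0^1 integral_0^1 (-4*x) dx dy = -2.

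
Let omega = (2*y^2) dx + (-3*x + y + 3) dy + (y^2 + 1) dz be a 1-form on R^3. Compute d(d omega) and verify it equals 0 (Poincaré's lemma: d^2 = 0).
d(d omega) = 0

Step 1: d omega = sum_{i<j} (∂f_j/∂x_i - ∂f_i/∂x_j) dx_i ∧ dx_j:
  coeff of dx ∧ dy: -4*y - 3
  coeff of dx ∧ dz: 0
  coeff of dy ∧ dz: 2*y
Step 2: Apply d again to each 2-form coefficient. The only possible 3-form in R^3 is dx ∧ dy ∧ dz, with coefficient
  ∂(coeff of dy∧dz)/∂x - ∂(coeff of dx∧dz)/∂y + ∂(coeff of dx∧dy)/∂z
  = ∂/∂x (2*y) - ∂/∂y (0) + ∂/∂z (-4*y - 3).
Each of these terms simplifies to sums of mixed partials that cancel in pairs. The result is 0 (by equality of mixed partials for smooth functions — Schwarz / Clairaut).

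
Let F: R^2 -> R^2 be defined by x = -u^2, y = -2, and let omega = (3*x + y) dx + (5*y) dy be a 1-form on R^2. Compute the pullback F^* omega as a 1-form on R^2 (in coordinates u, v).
F^* omega = (6*u^3 + 4*u) du

Using F^*(f dg) = (f ∘ F) d(g ∘ F), substitute each coordinate x_i by F_i(u, v) in f_i, and replace dx_i by d F_i = (∂F_i/∂u) du + (∂F_i/∂v) dv.
  For the x component: f_1(F) = -3*u^2 - 2; d F_1 = (-2*u) du + (0) dv
  For the y component: f_2(F) = -10; d F_2 = (0) du + (0) dv
Combining and collecting du, dv coefficients:
  coeff of du: 6*u^3 + 4*u
  coeff of dv: 0
F^* omega = (6*u^3 + 4*u) du.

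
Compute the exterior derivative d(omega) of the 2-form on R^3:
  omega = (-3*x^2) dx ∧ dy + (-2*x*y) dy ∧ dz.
d(omega) = (-2*y) dx ∧ dy ∧ dz

For a 2-form omega = sum_{i<j} g_{ij} dx_i ∧ dx_j, the exterior derivative is
  d(omega) = sum_{i<j} d(g_{ij}) ∧ dx_i ∧ dx_j = sum_{i<j, k} (∂g_{ij}/∂x_k) dx_k ∧ dx_i ∧ dx_j.
Expand each term, using dx_k ∧ dx_i ∧ dx_j = sgn(permutation) dx_{(a)} ∧ dx_{(b)} ∧ dx_{(c)} with (a < b < c) sorted:
  d(-2*x*y) includes (∂/∂x)(-2*x*y) dx = (-2*y) dx, which multiplied by dy ∧ dz gives (-2*y) dx ∧ dy ∧ dz
Collecting like 3-forms: d(omega) = (-2*y) dx ∧ dy ∧ dz.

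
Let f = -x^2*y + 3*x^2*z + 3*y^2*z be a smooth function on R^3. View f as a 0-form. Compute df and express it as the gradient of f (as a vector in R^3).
df = (2*x*(-y + 3*z)) dx + (-x^2 + 6*y*z) dy + (3*x^2 + 3*y^2) dz; grad f = (2*x*(-y + 3*z), -x^2 + 6*y*z, 3*x^2 + 3*y^2)

For a 0-form f, d f = (∂f/∂x) dx + (∂f/∂y) dy + (∂f/∂z) dz. The components of the vector representation are exactly the entries of grad f in Cartesian coordinates:
  ∂f/∂x = 2*x*(-y + 3*z)
  ∂f/∂y = -x^2 + 6*y*z
  ∂f/∂z = 3*x^2 + 3*y^2.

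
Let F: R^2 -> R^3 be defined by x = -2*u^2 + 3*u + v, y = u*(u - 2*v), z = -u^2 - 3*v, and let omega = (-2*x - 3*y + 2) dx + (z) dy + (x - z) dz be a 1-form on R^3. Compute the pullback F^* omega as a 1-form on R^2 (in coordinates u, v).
F^* omega = (-4*u^3 - 22*u^2*v + 21*u^2 + 12*u*v - 26*u + 6*v^2 - 6*v + 6) du + (2*u^3 + 4*u^2 + 12*u*v - 15*u - 14*v + 2) dv

Using F^*(f dg) = (f ∘ F) d(g ∘ F), substitute each coordinate x_i by F_i(u, v) in f_i, and replace dx_i by d F_i = (∂F_i/∂u) du + (∂F_i/∂v) dv.
  For the x component: f_1(F) = u^2 + 6*u*v - 6*u - 2*v + 2; d F_1 = (3 - 4*u) du + (1) dv
  For the y component: f_2(F) = -u^2 - 3*v; d F_2 = (2*u - 2*v) du + (-2*u) dv
  For the z component: f_3(F) = -u^2 + 3*u + 4*v; d F_3 = (-2*u) du + (-3) dv
Combining and collecting du, dv coefficients:
  coeff of du: -4*u^3 - 22*u^2*v + 21*u^2 + 12*u*v - 26*u + 6*v^2 - 6*v + 6
  coeff of dv: 2*u^3 + 4*u^2 + 12*u*v - 15*u - 14*v + 2
F^* omega = (-4*u^3 - 22*u^2*v + 21*u^2 + 12*u*v - 26*u + 6*v^2 - 6*v + 6) du + (2*u^3 + 4*u^2 + 12*u*v - 15*u - 14*v + 2) dv.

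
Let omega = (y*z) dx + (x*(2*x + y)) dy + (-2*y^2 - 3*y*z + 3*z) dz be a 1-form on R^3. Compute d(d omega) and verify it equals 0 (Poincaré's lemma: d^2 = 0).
d(d omega) = 0

Step 1: d omega = sum_{i<j} (∂f_j/∂x_i - ∂f_i/∂x_j) dx_i ∧ dx_j:
  coeff of dx ∧ dy: 4*x + y - z
  coeff of dx ∧ dz: -y
  coeff of dy ∧ dz: -4*y - 3*z
Step 2: Apply d again to each 2-form coefficient. The only possible 3-form in R^3 is dx ∧ dy ∧ dz, with coefficient
  ∂(coeff of dy∧dz)/∂x - ∂(coeff of dx∧dz)/∂y + ∂(coeff of dx∧dy)/∂z
  = ∂/∂x (-4*y - 3*z) - ∂/∂y (-y) + ∂/∂z (4*x + y - z).
Each of these terms simplifies to sums of mixed partials that cancel in pairs. The result is 0 (by equality of mixed partials for smooth functions — Schwarz / Clairaut).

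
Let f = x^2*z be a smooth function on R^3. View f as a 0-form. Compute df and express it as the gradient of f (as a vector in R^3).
df = (2*x*z) dx + (0) dy + (x^2) dz; grad f = (2*x*z, 0, x^2)

For a 0-form f, d f = (∂f/∂x) dx + (∂f/∂y) dy + (∂f/∂z) dz. The components of the vector representation are exactly the entries of grad f in Cartesian coordinates:
  ∂f/∂x = 2*x*z
  ∂f/∂y = 0
  ∂f/∂z = x^2.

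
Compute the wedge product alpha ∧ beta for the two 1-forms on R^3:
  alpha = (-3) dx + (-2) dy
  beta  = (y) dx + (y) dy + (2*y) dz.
alpha ∧ beta = (-y) dx ∧ dy + (-6*y) dx ∧ dz + (-4*y) dy ∧ dz

Distribute the wedge, using dx_i ∧ dx_j = -dx_j ∧ dx_i and dx_i ∧ dx_i = 0. For each pair (i, j) with i < j, the coefficient of dx_i ∧ dx_j in alpha ∧ beta is (alpha_i * beta_j - alpha_j * beta_i). Collecting: alpha ∧ beta = (-y) dx ∧ dy + (-6*y) dx ∧ dz + (-4*y) dy ∧ dz.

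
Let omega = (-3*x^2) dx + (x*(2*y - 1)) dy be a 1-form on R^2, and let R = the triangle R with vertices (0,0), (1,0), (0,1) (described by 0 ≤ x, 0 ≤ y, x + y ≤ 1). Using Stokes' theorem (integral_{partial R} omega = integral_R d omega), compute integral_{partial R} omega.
integral_(partial R) omega = -1/6

Stokes: integral_partial_R omega = integral_R d omega with d omega = (∂Q/∂x - ∂P/∂y) dx ∧ dy.
  ∂Q/∂x = 2*y - 1
  ∂P/∂y = 0
  integrand = ∂Q/∂x - ∂P/∂y = 2*y - 1.
Integrating over R: integral_0^1 integral_0^{1-x} (2*y - 1) dy dx = -1/6.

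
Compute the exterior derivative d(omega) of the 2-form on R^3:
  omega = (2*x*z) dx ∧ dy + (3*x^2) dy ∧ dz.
d(omega) = (8*x) dx ∧ dy ∧ dz

For a 2-form omega = sum_{i<j} g_{ij} dx_i ∧ dx_j, the exterior derivative is
  d(omega) = sum_{i<j} d(g_{ij}) ∧ dx_i ∧ dx_j = sum_{i<j, k} (∂g_{ij}/∂x_k) dx_k ∧ dx_i ∧ dx_j.
Expand each term, using dx_k ∧ dx_i ∧ dx_j = sgn(permutation) dx_{(a)} ∧ dx_{(b)} ∧ dx_{(c)} with (a < b < c) sorted:
  d(2*x*z) includes (∂/∂z)(2*x*z) dz = (2*x) dz, which multiplied by dx ∧ dy gives (2*x) dx ∧ dy ∧ dz
  d(3*x^2) includes (∂/∂x)(3*x^2) dx = (6*x) dx, which multiplied by dy ∧ dz gives (6*x) dx ∧ dy ∧ dz
Collecting like 3-forms: d(omega) = (8*x) dx ∧ dy ∧ dz.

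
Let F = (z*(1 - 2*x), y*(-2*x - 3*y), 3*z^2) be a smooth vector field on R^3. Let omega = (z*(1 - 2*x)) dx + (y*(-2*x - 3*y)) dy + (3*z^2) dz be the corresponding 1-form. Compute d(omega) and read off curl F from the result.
d(omega) = (0) dy ∧ dz + (1 - 2*x) dz ∧ dx + (-2*y) dx ∧ dy; curl F = (0, 1 - 2*x, -2*y)

d omega = sum_{i<j} (∂f_j/∂x_i - ∂f_i/∂x_j) dx_i ∧ dx_j. Under the identification (dy ∧ dz, dz ∧ dx, dx ∧ dy) ↔ (e_x, e_y, e_z), the coefficients are exactly the components of curl F. Compute:
  ∂R/∂y - ∂Q/∂z = (0) - (0) = 0
  ∂P/∂z - ∂R/∂x = (1 - 2*x) - (0) = 1 - 2*x
  ∂Q/∂x - ∂P/∂y = (-2*y) - (0) = -2*y.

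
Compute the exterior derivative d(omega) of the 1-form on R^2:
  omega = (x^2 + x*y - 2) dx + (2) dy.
d(omega) = (-x) dx ∧ dy

For a 1-form omega = sum_i f_i dx_i, the exterior derivative is
  d(omega) = sum_{i < j} (∂f_j/∂x_i - ∂f_i/∂x_j) dx_i ∧ dx_j.
  coefficient of dx ∧ dy: ∂f_2/∂x - ∂f_1/∂y = ∂(2)/∂x - ∂(x^2 + x*y - 2)/∂y = -x
Assembling: d(omega) = (-x) dx ∧ dy.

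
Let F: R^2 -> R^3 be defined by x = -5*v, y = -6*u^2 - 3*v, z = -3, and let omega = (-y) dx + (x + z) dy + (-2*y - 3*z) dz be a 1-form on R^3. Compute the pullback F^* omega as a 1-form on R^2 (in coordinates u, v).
F^* omega = (12*u*(5*v + 3)) du + (9 - 30*u^2) dv

Using F^*(f dg) = (f ∘ F) d(g ∘ F), substitute each coordinate x_i by F_i(u, v) in f_i, and replace dx_i by d F_i = (∂F_i/∂u) du + (∂F_i/∂v) dv.
  For the x component: f_1(F) = 6*u^2 + 3*v; d F_1 = (0) du + (-5) dv
  For the y component: f_2(F) = -5*v - 3; d F_2 = (-12*u) du + (-3) dv
  For the z component: f_3(F) = 12*u^2 + 6*v + 9; d F_3 = (0) du + (0) dv
Combining and collecting du, dv coefficients:
  coeff of du: 12*u*(5*v + 3)
  coeff of dv: 9 - 30*u^2
F^* omega = (12*u*(5*v + 3)) du + (9 - 30*u^2) dv.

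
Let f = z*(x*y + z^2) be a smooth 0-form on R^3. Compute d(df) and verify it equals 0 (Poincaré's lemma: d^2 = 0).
d(df) = 0

Step 1: df = sum_i (∂f/∂x_i) dx_i = (y*z) dx + (x*z) dy + (x*y + 3*z^2) dz.
Step 2: Apply d again. Using the 1-form formula, the coefficient of dx ∧ dy in d(df) is ∂^2 f/∂x ∂y - ∂^2 f/∂y ∂x = (z) - (z) = 0 (equality of mixed partials for smooth f).
Similarly for dx ∧ dz and dy ∧ dz — all coefficients vanish. So d(df) = 0.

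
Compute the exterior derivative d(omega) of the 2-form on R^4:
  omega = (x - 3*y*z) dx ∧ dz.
d(omega) = (3*z) dx ∧ dy ∧ dz

For a 2-form omega = sum_{i<j} g_{ij} dx_i ∧ dx_j, the exterior derivative is
  d(omega) = sum_{i<j} d(g_{ij}) ∧ dx_i ∧ dx_j = sum_{i<j, k} (∂g_{ij}/∂x_k) dx_k ∧ dx_i ∧ dx_j.
Expand each term, using dx_k ∧ dx_i ∧ dx_j = sgn(permutation) dx_{(a)} ∧ dx_{(b)} ∧ dx_{(c)} with (a < b < c) sorted:
  d(x - 3*y*z) includes (∂/∂y)(x - 3*y*z) dy = (-3*z) dy, which multiplied by dx ∧ dz gives (3*z) dx ∧ dy ∧ dz
Collecting like 3-forms: d(omega) = (3*z) dx ∧ dy ∧ dz.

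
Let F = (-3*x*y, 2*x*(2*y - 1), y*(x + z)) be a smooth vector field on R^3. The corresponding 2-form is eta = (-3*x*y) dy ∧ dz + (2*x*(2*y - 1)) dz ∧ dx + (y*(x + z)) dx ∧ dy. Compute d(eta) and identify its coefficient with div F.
d(eta) = (4*x - 2*y) dx ∧ dy ∧ dz; div F = 4*x - 2*y

For a 2-form in R^3 of the form above, applying d gives a 3-form with coefficient ∂P/∂x + ∂Q/∂y + ∂R/∂z:
  ∂P/∂x = -3*y
  ∂Q/∂y = 4*x
  ∂R/∂z = y
Sum = 4*x - 2*y, which is exactly div F.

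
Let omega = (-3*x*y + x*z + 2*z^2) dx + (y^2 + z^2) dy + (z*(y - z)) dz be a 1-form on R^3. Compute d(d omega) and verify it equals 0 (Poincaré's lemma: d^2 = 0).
d(d omega) = 0

Step 1: d omega = sum_{i<j} (∂f_j/∂x_i - ∂f_i/∂x_j) dx_i ∧ dx_j:
  coeff of dx ∧ dy: 3*x
  coeff of dx ∧ dz: -x - 4*z
  coeff of dy ∧ dz: -z
Step 2: Apply d again to each 2-form coefficient. The only possible 3-form in R^3 is dx ∧ dy ∧ dz, with coefficient
  ∂(coeff of dy∧dz)/∂x - ∂(coeff of dx∧dz)/∂y + ∂(coeff of dx∧dy)/∂z
  = ∂/∂x (-z) - ∂/∂y (-x - 4*z) + ∂/∂z (3*x).
Each of these terms simplifies to sums of mixed partials that cancel in pairs. The result is 0 (by equality of mixed partials for smooth functions — Schwarz / Clairaut).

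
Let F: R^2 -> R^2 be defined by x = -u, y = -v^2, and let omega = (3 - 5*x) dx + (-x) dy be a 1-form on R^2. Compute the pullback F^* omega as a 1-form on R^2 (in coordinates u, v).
F^* omega = (-5*u - 3) du + (-2*u*v) dv

Using F^*(f dg) = (f ∘ F) d(g ∘ F), substitute each coordinate x_i by F_i(u, v) in f_i, and replace dx_i by d F_i = (∂F_i/∂u) du + (∂F_i/∂v) dv.
  For the x component: f_1(F) = 5*u + 3; d F_1 = (-1) du + (0) dv
  For the y component: f_2(F) = u; d F_2 = (0) du + (-2*v) dv
Combining and collecting du, dv coefficients:
  coeff of du: -5*u - 3
  coeff of dv: -2*u*v
F^* omega = (-5*u - 3) du + (-2*u*v) dv.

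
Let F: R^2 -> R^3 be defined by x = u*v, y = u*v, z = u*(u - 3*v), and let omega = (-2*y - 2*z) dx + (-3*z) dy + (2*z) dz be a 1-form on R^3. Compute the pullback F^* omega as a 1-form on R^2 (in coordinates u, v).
F^* omega = (u*(4*u^2 - 23*u*v + 31*v^2)) du + (u^2*(-11*u + 31*v)) dv

Using F^*(f dg) = (f ∘ F) d(g ∘ F), substitute each coordinate x_i by F_i(u, v) in f_i, and replace dx_i by d F_i = (∂F_i/∂u) du + (∂F_i/∂v) dv.
  For the x component: f_1(F) = 2*u*(-u + 2*v); d F_1 = (v) du + (u) dv
  For the y component: f_2(F) = 3*u*(-u + 3*v); d F_2 = (v) du + (u) dv
  For the z component: f_3(F) = 2*u*(u - 3*v); d F_3 = (2*u - 3*v) du + (-3*u) dv
Combining and collecting du, dv coefficients:
  coeff of du: u*(4*u^2 - 23*u*v + 31*v^2)
  coeff of dv: u^2*(-11*u + 31*v)
F^* omega = (u*(4*u^2 - 23*u*v + 31*v^2)) du + (u^2*(-11*u + 31*v)) dv.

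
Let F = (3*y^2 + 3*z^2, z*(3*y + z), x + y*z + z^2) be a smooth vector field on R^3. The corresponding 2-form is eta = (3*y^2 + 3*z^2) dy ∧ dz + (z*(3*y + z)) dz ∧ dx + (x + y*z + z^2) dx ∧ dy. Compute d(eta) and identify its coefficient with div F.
d(eta) = (y + 5*z) dx ∧ dy ∧ dz; div F = y + 5*z

For a 2-form in R^3 of the form above, applying d gives a 3-form with coefficient ∂P/∂x + ∂Q/∂y + ∂R/∂z:
  ∂P/∂x = 0
  ∂Q/∂y = 3*z
  ∂R/∂z = y + 2*z
Sum = y + 5*z, which is exactly div F.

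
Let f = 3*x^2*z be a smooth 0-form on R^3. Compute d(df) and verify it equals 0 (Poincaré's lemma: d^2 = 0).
d(df) = 0

Step 1: df = sum_i (∂f/∂x_i) dx_i = (6*x*z) dx + (0) dy + (3*x^2) dz.
Step 2: Apply d again. Using the 1-form formula, the coefficient of dx ∧ dy in d(df) is ∂^2 f/∂x ∂y - ∂^2 f/∂y ∂x = (0) - (0) = 0 (equality of mixed partials for smooth f).
Similarly for dx ∧ dz and dy ∧ dz — all coefficients vanish. So d(df) = 0.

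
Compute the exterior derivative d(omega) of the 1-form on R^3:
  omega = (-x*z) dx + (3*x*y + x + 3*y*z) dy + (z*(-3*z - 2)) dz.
d(omega) = (3*y + 1) dx ∧ dy + (x) dx ∧ dz + (-3*y) dy ∧ dz

For a 1-form omega = sum_i f_i dx_i, the exterior derivative is
  d(omega) = sum_{i < j} (∂f_j/∂x_i - ∂f_i/∂x_j) dx_i ∧ dx_j.
  coefficient of dx ∧ dy: ∂f_2/∂x - ∂f_1/∂y = ∂(3*x*y + x + 3*y*z)/∂x - ∂(-x*z)/∂y = 3*y + 1
  coefficient of dx ∧ dz: ∂f_3/∂x - ∂f_1/∂z = ∂(z*(-3*z - 2))/∂x - ∂(-x*z)/∂z = x
  coefficient of dy ∧ dz: ∂f_3/∂y - ∂f_2/∂z = ∂(z*(-3*z - 2))/∂y - ∂(3*x*y + x + 3*y*z)/∂z = -3*y
Assembling: d(omega) = (3*y + 1) dx ∧ dy + (x) dx ∧ dz + (-3*y) dy ∧ dz.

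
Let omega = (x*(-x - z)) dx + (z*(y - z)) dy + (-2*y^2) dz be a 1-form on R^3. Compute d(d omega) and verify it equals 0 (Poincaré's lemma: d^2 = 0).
d(d omega) = 0

Step 1: d omega = sum_{i<j} (∂f_j/∂x_i - ∂f_i/∂x_j) dx_i ∧ dx_j:
  coeff of dx ∧ dy: 0
  coeff of dx ∧ dz: x
  coeff of dy ∧ dz: -5*y + 2*z
Step 2: Apply d again to each 2-form coefficient. The only possible 3-form in R^3 is dx ∧ dy ∧ dz, with coefficient
  ∂(coeff of dy∧dz)/∂x - ∂(coeff of dx∧dz)/∂y + ∂(coeff of dx∧dy)/∂z
  = ∂/∂x (-5*y + 2*z) - ∂/∂y (x) + ∂/∂z (0).
Each of these terms simplifies to sums of mixed partials that cancel in pairs. The result is 0 (by equality of mixed partials for smooth functions — Schwarz / Clairaut).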